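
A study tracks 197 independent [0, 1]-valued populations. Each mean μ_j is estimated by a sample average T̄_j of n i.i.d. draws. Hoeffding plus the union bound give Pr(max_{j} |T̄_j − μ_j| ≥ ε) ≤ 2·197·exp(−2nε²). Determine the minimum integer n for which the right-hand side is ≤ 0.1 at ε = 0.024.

Need 2·197·exp(−2nε²) ≤ 0.1, i.e. exp(−2nε²) ≤ 0.1/394.
So 2nε² ≥ ln(394/0.1) = 8.278936.
Hence n ≥ 8.278936/(2·0.024²) = 7186.576.
The smallest integer n is 7187.

7187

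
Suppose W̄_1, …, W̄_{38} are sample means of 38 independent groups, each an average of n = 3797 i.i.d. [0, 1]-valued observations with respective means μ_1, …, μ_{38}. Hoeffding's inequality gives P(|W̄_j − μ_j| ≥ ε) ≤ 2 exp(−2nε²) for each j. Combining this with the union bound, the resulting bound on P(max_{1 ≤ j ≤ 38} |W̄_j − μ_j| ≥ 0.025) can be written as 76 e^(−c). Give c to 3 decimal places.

Union bound over the 38 events: P(max_{1 ≤ j ≤ 38} |W̄_j − μ_j| ≥ 0.025) ≤ 38·2·exp(−2nε²) = 76 exp(−2·3797·0.025²).
So c = 2·3797·0.025² = 4.7462.

4.746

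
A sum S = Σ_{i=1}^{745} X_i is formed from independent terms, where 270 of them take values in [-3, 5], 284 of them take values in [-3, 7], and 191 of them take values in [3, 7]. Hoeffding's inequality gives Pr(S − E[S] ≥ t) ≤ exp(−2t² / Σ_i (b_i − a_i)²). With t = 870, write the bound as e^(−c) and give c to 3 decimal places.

31.061

Σ(b_i − a_i)² = 270·8² + 284·10² + 191·4² = 48736.
c = 2t² / 48736 = 2·870² / 48736 = 31.0612.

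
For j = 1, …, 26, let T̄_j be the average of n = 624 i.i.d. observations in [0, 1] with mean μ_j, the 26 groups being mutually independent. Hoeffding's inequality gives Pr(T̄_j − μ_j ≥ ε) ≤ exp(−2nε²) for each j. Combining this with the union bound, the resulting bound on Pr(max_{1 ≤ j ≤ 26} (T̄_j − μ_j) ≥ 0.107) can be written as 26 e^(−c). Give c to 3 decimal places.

14.288

Union bound over the 26 events: Pr(max_{1 ≤ j ≤ 26} (T̄_j − μ_j) ≥ 0.107) ≤ 26·exp(−2nε²) = 26 exp(−2·624·0.107²).
So c = 2·624·0.107² = 14.2884.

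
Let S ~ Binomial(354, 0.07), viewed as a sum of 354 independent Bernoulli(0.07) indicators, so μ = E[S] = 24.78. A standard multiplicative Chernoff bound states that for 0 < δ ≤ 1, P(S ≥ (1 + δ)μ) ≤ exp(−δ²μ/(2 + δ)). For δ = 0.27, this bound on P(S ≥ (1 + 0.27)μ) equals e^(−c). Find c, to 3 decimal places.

c = δ²μ/(2 + δ) = 0.27²·24.78/(2 + 0.27) = 0.7958.

0.796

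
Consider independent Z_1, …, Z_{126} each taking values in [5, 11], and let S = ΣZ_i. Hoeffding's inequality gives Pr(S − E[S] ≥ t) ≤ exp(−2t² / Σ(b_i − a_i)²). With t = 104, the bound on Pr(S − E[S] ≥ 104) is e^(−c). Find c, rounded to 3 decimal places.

4.769

Σ(b_i − a_i)² = 126·(6)² = 4536.
c = 2t²/4536 = 2·104²/4536 = 4.7690.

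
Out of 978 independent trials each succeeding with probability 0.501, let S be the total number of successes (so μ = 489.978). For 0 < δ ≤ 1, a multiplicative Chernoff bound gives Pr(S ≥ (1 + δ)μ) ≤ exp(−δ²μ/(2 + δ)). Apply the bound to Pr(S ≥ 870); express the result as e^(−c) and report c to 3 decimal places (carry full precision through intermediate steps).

Write 870 = (1 + δ)μ, so δ = 870/489.978 − 1 = 0.7755899…
Then the exponent is δ²μ/(2 + δ) = (870 − μ)² / (μ·(2 + δ)) = 106.190483.

106.190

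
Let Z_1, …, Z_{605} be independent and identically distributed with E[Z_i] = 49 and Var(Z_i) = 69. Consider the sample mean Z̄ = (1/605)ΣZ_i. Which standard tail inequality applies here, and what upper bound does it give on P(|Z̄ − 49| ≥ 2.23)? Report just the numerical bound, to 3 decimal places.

With mean and variance of each term known, Chebyshev's inequality bounds the deviation of the sum (or sample mean).
Var(Z̄) = Var(Z_i)/n = 69/605 = 0.11405.
Chebyshev: P(|Z̄ − 49| ≥ 2.23) ≤ Var(Z̄)/(2.23)² = 69/(605·2.23²) = 0.0229.

0.023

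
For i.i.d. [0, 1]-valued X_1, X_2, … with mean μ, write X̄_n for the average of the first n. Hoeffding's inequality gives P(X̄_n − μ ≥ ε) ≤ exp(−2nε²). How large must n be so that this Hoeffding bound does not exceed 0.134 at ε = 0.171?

Require exp(−2nε²) ≤ 0.134, i.e. 2nε² ≥ ln(1/0.134) = 2.009915.
So n ≥ 2.009915 / (2·0.171²) = 34.368.
The smallest integer n is 35.

35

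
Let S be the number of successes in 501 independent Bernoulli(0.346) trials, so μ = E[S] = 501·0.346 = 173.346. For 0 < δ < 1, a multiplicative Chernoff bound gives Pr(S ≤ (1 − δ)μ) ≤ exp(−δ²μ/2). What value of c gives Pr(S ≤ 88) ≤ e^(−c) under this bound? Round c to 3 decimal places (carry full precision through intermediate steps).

21.010

Write 88 = (1 − δ)μ, so δ = 1 − 88/173.346 = 0.4923448…
Then the exponent is δ²μ/2 = (μ − 88)²/(2μ) = 21.009829.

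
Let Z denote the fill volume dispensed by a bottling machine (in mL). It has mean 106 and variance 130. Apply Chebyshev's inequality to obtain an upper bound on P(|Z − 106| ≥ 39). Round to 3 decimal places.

Chebyshev: P(|Z − μ| ≥ t) ≤ Var(Z)/t².
Bound = 130 / 1521 = 0.0855.

0.085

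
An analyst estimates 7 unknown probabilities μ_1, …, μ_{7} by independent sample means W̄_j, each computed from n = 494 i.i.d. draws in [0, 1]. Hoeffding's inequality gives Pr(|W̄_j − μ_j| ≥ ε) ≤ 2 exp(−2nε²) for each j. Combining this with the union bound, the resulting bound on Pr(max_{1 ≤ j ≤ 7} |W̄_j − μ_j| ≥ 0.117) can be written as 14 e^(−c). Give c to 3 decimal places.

Union bound over the 7 events: Pr(max_{1 ≤ j ≤ 7} |W̄_j − μ_j| ≥ 0.117) ≤ 7·2·exp(−2nε²) = 14 exp(−2·494·0.117²).
So c = 2·494·0.117² = 13.5247.

13.525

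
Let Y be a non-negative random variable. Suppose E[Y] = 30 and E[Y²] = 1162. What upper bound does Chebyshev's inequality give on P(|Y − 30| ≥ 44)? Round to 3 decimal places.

Var(Y) = E[Y²] − (E[Y])² = 1162 − 900 = 262.
Chebyshev's inequality: P(|Y − μ| ≥ t) ≤ Var(Y)/t² = 262/1936 = 0.1353.

0.135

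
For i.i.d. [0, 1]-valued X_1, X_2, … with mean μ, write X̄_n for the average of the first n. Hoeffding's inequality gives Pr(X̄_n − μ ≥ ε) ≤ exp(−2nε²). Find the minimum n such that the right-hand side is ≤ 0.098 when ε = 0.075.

Require exp(−2nε²) ≤ 0.098, i.e. 2nε² ≥ ln(1/0.098) = 2.322788.
So n ≥ 2.322788 / (2·0.075²) = 206.470.
The smallest integer n is 207.

207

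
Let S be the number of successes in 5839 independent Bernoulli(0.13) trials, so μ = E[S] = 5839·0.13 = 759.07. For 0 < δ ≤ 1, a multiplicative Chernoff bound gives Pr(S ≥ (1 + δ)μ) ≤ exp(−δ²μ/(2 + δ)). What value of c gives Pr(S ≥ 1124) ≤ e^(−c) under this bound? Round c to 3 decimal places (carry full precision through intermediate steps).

70.722

Write 1124 = (1 + δ)μ, so δ = 1124/759.07 − 1 = 0.4807594…
Then the exponent is δ²μ/(2 + δ) = (1124 − μ)² / (μ·(2 + δ)) = 70.721696.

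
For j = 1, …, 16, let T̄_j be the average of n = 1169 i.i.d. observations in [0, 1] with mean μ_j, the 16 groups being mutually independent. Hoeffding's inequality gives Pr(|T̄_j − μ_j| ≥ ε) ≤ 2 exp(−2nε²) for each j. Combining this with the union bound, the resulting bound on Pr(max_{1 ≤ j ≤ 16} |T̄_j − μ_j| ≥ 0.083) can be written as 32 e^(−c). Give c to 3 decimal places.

16.106

Union bound over the 16 events: Pr(max_{1 ≤ j ≤ 16} |T̄_j − μ_j| ≥ 0.083) ≤ 16·2·exp(−2nε²) = 32 exp(−2·1169·0.083²).
So c = 2·1169·0.083² = 16.1065.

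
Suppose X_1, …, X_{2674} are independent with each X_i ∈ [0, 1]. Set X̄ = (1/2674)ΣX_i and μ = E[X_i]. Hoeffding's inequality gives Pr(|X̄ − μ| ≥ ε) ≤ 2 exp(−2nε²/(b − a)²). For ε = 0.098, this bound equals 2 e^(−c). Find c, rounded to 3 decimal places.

c = 2nε²/(b − a)² = 2·2674·0.098² / 1² = 51.3622.

51.362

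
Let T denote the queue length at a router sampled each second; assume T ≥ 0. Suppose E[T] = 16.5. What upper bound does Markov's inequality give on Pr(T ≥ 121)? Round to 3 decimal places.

0.136

Markov's inequality: for a non-negative random variable, Pr(T ≥ a) ≤ E[T]/a.
Here E[T] = 16.5 and a = 121, so the bound is 16.5/121 = 0.1364.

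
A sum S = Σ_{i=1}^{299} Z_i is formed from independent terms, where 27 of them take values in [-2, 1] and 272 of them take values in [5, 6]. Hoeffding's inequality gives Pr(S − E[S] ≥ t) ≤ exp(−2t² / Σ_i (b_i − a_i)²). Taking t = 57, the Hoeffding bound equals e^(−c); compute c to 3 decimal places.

Σ(b_i − a_i)² = 27·3² + 272·1² = 515.
c = 2t² / 515 = 2·57² / 515 = 12.6175.

12.617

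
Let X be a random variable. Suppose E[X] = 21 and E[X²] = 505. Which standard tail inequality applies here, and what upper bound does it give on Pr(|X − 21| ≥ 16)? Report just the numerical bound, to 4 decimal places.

The first two moments determine the variance, so Chebyshev's inequality is the sharpest standard bound available.
Var(X) = E[X²] − (E[X])² = 505 − 441 = 64.
Chebyshev's inequality: Pr(|X − μ| ≥ t) ≤ Var(X)/t² = 64/256 = 0.2500.

0.2500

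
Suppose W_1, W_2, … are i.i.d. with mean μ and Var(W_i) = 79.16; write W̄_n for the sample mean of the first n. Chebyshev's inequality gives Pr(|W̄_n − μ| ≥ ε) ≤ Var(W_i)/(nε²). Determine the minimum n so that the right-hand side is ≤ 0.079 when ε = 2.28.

Require 79.16/(n·2.28²) ≤ 0.079, i.e. n ≥ 79.16/(0.079·2.28²) = 192.756.
The smallest integer n is 193.

193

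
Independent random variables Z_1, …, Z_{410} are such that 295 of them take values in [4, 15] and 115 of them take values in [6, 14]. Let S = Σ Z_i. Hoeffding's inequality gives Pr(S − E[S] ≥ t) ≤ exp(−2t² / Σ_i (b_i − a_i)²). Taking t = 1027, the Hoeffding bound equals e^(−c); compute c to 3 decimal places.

48.994

Σ(b_i − a_i)² = 295·11² + 115·8² = 43055.
c = 2t² / 43055 = 2·1027² / 43055 = 48.9945.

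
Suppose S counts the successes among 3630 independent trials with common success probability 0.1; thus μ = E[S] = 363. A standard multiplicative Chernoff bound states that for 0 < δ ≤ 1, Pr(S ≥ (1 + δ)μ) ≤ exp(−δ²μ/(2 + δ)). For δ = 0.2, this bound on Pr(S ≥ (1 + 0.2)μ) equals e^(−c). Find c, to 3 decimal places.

c = δ²μ/(2 + δ) = 0.2²·363/(2 + 0.2) = 6.6000.

6.600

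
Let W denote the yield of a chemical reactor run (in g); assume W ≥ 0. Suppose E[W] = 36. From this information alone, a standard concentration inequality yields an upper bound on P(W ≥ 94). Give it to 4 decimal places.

0.3830

Only the mean of a non-negative variable is known, so Markov's inequality is the applicable tail bound.
Markov's inequality: for a non-negative random variable, P(W ≥ a) ≤ E[W]/a.
Here E[W] = 36 and a = 94, so the bound is 36/94 = 0.3830.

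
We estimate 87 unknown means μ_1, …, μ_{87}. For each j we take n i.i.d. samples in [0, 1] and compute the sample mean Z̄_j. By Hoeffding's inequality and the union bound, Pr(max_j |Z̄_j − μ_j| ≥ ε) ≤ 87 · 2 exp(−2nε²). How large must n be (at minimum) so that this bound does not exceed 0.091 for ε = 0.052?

Need 2·87·exp(−2nε²) ≤ 0.091, i.e. exp(−2nε²) ≤ 0.091/174.
So 2nε² ≥ ln(174/0.091) = 7.555951.
Hence n ≥ 7.555951/(2·0.052²) = 1397.180.
The smallest integer n is 1398.

1398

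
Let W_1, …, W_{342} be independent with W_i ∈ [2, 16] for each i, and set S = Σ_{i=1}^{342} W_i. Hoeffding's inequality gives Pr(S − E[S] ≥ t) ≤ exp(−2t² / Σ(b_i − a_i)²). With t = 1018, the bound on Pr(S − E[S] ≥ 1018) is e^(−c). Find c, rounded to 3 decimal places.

30.920

Σ(b_i − a_i)² = 342·(14)² = 67032.
c = 2t²/67032 = 2·1018²/67032 = 30.9203.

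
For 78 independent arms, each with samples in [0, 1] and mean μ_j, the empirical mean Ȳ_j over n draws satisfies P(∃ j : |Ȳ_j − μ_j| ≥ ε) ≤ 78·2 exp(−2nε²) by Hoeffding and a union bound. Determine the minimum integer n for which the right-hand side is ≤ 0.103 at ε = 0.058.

Need 2·78·exp(−2nε²) ≤ 0.103, i.e. exp(−2nε²) ≤ 0.103/156.
So 2nε² ≥ ln(156/0.103) = 7.322882.
Hence n ≥ 7.322882/(2·0.058²) = 1088.419.
The smallest integer n is 1089.

1089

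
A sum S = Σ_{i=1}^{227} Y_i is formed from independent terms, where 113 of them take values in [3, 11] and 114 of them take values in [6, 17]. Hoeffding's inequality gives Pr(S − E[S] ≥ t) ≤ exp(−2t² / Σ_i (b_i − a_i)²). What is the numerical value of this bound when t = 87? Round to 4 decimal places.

Σ(b_i − a_i)² = 113·8² + 114·11² = 21026.
Exponent = 2·87² / 21026 = 0.71997.
Bound = exp(−0.71997) = 0.48677.

0.4868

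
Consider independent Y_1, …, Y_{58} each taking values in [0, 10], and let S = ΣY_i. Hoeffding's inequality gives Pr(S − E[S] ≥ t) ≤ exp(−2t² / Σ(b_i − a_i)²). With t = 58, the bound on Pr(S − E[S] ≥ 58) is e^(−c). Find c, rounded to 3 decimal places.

1.160

Σ(b_i − a_i)² = 58·(10)² = 5800.
c = 2t²/5800 = 2·58²/5800 = 1.1600.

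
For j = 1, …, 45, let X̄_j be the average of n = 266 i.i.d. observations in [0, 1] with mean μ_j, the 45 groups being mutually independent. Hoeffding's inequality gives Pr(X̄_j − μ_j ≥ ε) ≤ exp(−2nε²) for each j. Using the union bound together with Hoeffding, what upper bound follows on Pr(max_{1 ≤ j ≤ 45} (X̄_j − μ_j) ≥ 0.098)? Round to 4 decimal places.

Per-experiment Hoeffding bound: exp(−2·266·0.098²) = exp(−5.10933) = 0.0060401.
Union bound over 45 events: 45·0.0060401 = 0.27181.

0.2718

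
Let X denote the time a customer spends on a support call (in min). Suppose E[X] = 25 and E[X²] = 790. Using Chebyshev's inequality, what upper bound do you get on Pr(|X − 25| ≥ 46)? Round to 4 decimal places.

Var(X) = E[X²] − (E[X])² = 790 − 625 = 165.
Chebyshev's inequality: Pr(|X − μ| ≥ t) ≤ Var(X)/t² = 165/2116 = 0.0780.

0.0780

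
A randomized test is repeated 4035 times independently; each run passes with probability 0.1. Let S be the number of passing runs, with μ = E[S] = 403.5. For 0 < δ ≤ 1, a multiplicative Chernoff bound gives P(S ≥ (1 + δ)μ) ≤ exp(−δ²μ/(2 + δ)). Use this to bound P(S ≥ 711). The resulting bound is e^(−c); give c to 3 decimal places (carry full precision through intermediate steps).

Write 711 = (1 + δ)μ, so δ = 711/403.5 − 1 = 0.7620818…
Then the exponent is δ²μ/(2 + δ) = (711 − μ)² / (μ·(2 + δ)) = 84.841857.

84.842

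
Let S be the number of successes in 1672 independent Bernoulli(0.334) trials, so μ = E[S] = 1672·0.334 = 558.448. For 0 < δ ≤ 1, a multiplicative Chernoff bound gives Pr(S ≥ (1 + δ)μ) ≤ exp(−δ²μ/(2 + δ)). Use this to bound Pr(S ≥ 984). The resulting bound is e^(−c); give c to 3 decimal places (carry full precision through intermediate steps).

Write 984 = (1 + δ)μ, so δ = 984/558.448 − 1 = 0.7620262…
Then the exponent is δ²μ/(2 + δ) = (984 − μ)² / (μ·(2 + δ)) = 117.407203.

117.407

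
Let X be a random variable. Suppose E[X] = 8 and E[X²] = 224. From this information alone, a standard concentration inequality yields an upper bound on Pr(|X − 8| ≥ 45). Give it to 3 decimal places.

0.079

The first two moments determine the variance, so Chebyshev's inequality is the sharpest standard bound available.
Var(X) = E[X²] − (E[X])² = 224 − 64 = 160.
Chebyshev's inequality: Pr(|X − μ| ≥ t) ≤ Var(X)/t² = 160/2025 = 0.0790.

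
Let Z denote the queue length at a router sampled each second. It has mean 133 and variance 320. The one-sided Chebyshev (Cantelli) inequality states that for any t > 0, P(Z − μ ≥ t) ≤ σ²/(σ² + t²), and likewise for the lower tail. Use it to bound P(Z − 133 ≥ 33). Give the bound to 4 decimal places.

0.2271

Here σ² = 320 and t = 33, so σ² + t² = 1409.
Cantelli's bound: 320/1409 = 0.2271.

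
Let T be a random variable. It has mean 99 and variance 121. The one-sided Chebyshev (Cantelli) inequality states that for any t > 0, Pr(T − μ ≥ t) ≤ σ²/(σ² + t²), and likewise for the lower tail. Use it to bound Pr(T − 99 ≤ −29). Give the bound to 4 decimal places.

0.1258

Here σ² = 121 and t = 29, so σ² + t² = 962.
Cantelli's bound: 121/962 = 0.1258.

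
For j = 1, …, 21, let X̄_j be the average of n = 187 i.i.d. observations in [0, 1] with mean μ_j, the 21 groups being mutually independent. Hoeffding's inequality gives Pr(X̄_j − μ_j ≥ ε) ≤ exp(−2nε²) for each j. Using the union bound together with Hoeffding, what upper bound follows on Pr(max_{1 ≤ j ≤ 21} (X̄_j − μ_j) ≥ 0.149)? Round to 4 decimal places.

Per-experiment Hoeffding bound: exp(−2·187·0.149²) = exp(−8.30317) = 0.00024773.
Union bound over 21 events: 21·0.00024773 = 0.00520.

0.0052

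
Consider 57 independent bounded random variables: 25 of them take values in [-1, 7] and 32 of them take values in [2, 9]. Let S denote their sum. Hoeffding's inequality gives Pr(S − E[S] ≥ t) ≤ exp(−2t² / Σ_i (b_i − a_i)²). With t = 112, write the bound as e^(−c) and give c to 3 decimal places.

7.919

Σ(b_i − a_i)² = 25·8² + 32·7² = 3168.
c = 2t² / 3168 = 2·112² / 3168 = 7.9192.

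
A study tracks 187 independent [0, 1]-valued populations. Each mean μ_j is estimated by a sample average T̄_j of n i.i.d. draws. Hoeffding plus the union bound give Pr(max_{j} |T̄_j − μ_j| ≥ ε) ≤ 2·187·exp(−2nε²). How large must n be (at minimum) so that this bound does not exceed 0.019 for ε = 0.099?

505

Need 2·187·exp(−2nε²) ≤ 0.019, i.e. exp(−2nε²) ≤ 0.019/374.
So 2nε² ≥ ln(374/0.019) = 9.887572.
Hence n ≥ 9.887572/(2·0.099²) = 504.416.
The smallest integer n is 505.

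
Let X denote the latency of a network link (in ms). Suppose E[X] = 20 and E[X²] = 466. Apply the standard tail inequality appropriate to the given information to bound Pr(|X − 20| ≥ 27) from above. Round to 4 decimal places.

The first two moments determine the variance, so Chebyshev's inequality is the sharpest standard bound available.
Var(X) = E[X²] − (E[X])² = 466 − 400 = 66.
Chebyshev's inequality: Pr(|X − μ| ≥ t) ≤ Var(X)/t² = 66/729 = 0.0905.

0.0905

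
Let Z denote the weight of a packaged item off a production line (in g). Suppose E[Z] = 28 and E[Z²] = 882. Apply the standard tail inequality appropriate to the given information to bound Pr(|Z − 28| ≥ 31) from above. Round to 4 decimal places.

The first two moments determine the variance, so Chebyshev's inequality is the sharpest standard bound available.
Var(Z) = E[Z²] − (E[Z])² = 882 − 784 = 98.
Chebyshev's inequality: Pr(|Z − μ| ≥ t) ≤ Var(Z)/t² = 98/961 = 0.1020.

0.1020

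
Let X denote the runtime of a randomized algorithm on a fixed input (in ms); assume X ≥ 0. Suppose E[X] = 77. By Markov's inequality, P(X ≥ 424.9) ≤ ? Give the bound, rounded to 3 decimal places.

0.181

Markov's inequality: for a non-negative random variable, P(X ≥ a) ≤ E[X]/a.
Here E[X] = 77 and a = 424.9, so the bound is 77/424.9 = 0.1812.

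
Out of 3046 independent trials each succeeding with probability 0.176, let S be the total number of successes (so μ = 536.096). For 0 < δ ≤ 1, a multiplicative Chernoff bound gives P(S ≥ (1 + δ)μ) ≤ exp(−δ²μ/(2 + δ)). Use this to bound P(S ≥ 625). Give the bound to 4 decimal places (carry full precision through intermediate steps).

0.0011

Write 625 = (1 + δ)μ, so δ = 625/536.096 − 1 = 0.165836…
Then the exponent is δ²μ/(2 + δ) = (625 − μ)² / (μ·(2 + δ)) = 6.807293.
Bound = exp(−6.807293) = 0.00111.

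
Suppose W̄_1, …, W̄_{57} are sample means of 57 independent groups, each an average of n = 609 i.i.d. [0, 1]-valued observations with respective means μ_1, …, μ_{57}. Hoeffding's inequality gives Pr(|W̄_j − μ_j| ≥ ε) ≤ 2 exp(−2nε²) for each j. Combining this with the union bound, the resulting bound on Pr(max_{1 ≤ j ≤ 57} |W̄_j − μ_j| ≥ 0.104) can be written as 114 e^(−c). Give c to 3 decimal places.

Union bound over the 57 events: Pr(max_{1 ≤ j ≤ 57} |W̄_j − μ_j| ≥ 0.104) ≤ 57·2·exp(−2nε²) = 114 exp(−2·609·0.104²).
So c = 2·609·0.104² = 13.1739.

13.174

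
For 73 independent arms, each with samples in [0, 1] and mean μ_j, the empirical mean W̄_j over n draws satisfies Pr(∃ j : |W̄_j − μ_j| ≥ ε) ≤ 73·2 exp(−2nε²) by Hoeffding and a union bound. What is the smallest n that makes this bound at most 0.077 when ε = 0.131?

Need 2·73·exp(−2nε²) ≤ 0.077, i.e. exp(−2nε²) ≤ 0.077/146.
So 2nε² ≥ ln(146/0.077) = 7.547556.
Hence n ≥ 7.547556/(2·0.131²) = 219.904.
The smallest integer n is 220.

220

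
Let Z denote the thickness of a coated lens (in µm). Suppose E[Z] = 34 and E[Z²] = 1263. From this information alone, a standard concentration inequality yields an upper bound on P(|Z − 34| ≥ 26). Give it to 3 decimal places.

0.158

The first two moments determine the variance, so Chebyshev's inequality is the sharpest standard bound available.
Var(Z) = E[Z²] − (E[Z])² = 1263 − 1156 = 107.
Chebyshev's inequality: P(|Z − μ| ≥ t) ≤ Var(Z)/t² = 107/676 = 0.1583.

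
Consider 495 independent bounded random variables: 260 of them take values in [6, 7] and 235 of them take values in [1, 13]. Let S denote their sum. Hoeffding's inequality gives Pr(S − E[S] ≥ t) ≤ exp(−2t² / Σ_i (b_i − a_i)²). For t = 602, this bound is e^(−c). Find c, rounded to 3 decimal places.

21.255

Σ(b_i − a_i)² = 260·1² + 235·12² = 34100.
c = 2t² / 34100 = 2·602² / 34100 = 21.2554.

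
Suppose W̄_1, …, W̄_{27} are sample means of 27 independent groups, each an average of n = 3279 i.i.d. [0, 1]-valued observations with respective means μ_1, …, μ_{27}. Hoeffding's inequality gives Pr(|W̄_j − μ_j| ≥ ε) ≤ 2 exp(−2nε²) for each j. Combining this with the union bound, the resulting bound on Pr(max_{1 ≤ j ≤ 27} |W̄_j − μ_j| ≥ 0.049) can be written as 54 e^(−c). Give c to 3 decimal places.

Union bound over the 27 events: Pr(max_{1 ≤ j ≤ 27} |W̄_j − μ_j| ≥ 0.049) ≤ 27·2·exp(−2nε²) = 54 exp(−2·3279·0.049²).
So c = 2·3279·0.049² = 15.7458.

15.746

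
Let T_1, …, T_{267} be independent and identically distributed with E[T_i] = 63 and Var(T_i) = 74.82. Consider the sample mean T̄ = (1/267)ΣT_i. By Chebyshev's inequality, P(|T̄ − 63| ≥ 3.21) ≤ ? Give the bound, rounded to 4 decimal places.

0.0272

Var(T̄) = Var(T_i)/n = 74.82/267 = 0.28022.
Chebyshev: P(|T̄ − 63| ≥ 3.21) ≤ Var(T̄)/(3.21)² = 74.82/(267·3.21²) = 0.0272.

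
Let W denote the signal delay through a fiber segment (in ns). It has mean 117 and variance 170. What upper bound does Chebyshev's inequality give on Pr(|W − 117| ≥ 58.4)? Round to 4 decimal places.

Chebyshev: Pr(|W − μ| ≥ t) ≤ Var(W)/t².
Bound = 170 / 3410.56 = 0.0498.

0.0498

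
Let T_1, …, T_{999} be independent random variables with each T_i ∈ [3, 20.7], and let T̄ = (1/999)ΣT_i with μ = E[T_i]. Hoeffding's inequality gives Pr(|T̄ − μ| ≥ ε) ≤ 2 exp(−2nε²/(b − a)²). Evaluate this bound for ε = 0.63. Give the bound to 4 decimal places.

0.1591

Exponent: 2nε²/(b − a)² = 2·999·0.63² / 17.7² = 2.53122.
Bound = 2·exp(−2.53122) = 0.15912.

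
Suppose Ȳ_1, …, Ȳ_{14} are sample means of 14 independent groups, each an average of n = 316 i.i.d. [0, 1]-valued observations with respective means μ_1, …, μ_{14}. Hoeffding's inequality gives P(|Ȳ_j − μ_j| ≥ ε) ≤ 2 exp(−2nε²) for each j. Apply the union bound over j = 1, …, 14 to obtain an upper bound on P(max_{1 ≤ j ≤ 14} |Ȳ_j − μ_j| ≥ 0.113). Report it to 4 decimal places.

0.0088

Per-experiment Hoeffding bound: 2·exp(−2·316·0.113²) = 2·exp(−8.07001) = 0.00062556.
Union bound over 14 events: 14·0.00062556 = 0.00876.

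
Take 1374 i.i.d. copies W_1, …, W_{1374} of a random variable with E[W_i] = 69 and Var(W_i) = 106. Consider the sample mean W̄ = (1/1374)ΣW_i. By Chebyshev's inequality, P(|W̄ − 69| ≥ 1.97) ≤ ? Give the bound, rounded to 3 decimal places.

0.020

Var(W̄) = Var(W_i)/n = 106/1374 = 0.077147.
Chebyshev: P(|W̄ − 69| ≥ 1.97) ≤ Var(W̄)/(1.97)² = 106/(1374·1.97²) = 0.0199.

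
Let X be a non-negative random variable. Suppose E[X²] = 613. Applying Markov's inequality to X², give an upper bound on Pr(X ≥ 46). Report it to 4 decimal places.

Since X ≥ 0, the event {X ≥ 46} is the same as {X² ≥ 2116}.
Markov's inequality applied to X² gives Pr(X² ≥ 2116) ≤ E[X²]/2116 = 613/2116 = 0.2897.

0.2897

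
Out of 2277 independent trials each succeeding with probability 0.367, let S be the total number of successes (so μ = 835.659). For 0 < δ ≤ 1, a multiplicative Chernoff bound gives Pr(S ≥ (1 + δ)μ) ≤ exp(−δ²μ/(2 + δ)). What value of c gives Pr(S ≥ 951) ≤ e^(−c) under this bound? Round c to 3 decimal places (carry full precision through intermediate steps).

7.446

Write 951 = (1 + δ)μ, so δ = 951/835.659 − 1 = 0.138024…
Then the exponent is δ²μ/(2 + δ) = (951 − μ)² / (μ·(2 + δ)) = 7.446047.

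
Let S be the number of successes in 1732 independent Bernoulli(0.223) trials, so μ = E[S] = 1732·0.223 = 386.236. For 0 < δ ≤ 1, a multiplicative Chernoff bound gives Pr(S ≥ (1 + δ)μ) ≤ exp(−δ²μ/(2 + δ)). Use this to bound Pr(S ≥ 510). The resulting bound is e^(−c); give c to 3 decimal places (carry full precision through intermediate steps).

Write 510 = (1 + δ)μ, so δ = 510/386.236 − 1 = 0.3204362…
Then the exponent is δ²μ/(2 + δ) = (510 − μ)² / (μ·(2 + δ)) = 17.090953.

17.091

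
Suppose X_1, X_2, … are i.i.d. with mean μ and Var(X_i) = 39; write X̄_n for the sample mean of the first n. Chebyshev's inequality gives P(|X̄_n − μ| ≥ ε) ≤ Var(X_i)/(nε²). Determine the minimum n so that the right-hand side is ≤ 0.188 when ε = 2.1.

Require 39/(n·2.1²) ≤ 0.188, i.e. n ≥ 39/(0.188·2.1²) = 47.040.
The smallest integer n is 48.

48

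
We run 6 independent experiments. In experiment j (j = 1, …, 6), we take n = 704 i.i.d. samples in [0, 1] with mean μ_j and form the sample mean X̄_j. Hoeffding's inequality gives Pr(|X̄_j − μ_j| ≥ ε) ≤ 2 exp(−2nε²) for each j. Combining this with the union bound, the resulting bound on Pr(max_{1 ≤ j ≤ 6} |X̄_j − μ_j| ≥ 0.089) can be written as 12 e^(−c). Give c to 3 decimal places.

Union bound over the 6 events: Pr(max_{1 ≤ j ≤ 6} |X̄_j − μ_j| ≥ 0.089) ≤ 6·2·exp(−2nε²) = 12 exp(−2·704·0.089²).
So c = 2·704·0.089² = 11.1528.

11.153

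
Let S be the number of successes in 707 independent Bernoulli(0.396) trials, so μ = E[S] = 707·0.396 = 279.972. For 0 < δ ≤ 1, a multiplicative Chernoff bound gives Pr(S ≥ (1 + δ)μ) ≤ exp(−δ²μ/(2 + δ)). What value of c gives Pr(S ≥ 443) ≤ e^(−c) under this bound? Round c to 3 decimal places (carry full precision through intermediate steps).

Write 443 = (1 + δ)μ, so δ = 443/279.972 − 1 = 0.5823011…
Then the exponent is δ²μ/(2 + δ) = (443 − μ)² / (μ·(2 + δ)) = 36.762321.

36.762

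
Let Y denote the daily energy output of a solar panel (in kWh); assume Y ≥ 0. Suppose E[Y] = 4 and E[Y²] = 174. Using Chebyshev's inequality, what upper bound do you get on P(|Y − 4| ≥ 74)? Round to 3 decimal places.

Var(Y) = E[Y²] − (E[Y])² = 174 − 16 = 158.
Chebyshev's inequality: P(|Y − μ| ≥ t) ≤ Var(Y)/t² = 158/5476 = 0.0289.

0.029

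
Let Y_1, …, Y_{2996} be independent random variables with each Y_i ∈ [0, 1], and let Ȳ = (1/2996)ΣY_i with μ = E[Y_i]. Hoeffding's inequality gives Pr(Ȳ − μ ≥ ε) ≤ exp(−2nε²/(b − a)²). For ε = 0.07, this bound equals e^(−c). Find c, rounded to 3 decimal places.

c = 2nε²/(b − a)² = 2·2996·0.07² / 1² = 29.3608.

29.361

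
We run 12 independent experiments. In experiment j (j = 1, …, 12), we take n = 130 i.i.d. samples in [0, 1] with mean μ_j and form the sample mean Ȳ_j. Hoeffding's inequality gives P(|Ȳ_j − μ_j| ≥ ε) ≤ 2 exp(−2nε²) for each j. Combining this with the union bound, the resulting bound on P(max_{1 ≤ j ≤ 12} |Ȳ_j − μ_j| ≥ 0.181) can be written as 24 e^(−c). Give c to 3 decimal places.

8.518

Union bound over the 12 events: P(max_{1 ≤ j ≤ 12} |Ȳ_j − μ_j| ≥ 0.181) ≤ 12·2·exp(−2nε²) = 24 exp(−2·130·0.181²).
So c = 2·130·0.181² = 8.5179.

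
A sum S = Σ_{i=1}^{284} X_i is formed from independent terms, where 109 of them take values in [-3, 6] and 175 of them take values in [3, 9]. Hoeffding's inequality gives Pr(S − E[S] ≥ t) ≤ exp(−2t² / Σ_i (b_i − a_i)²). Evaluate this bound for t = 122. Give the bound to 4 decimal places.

Σ(b_i − a_i)² = 109·9² + 175·6² = 15129.
Exponent = 2·122² / 15129 = 1.96761.
Bound = exp(−1.96761) = 0.13979.

0.1398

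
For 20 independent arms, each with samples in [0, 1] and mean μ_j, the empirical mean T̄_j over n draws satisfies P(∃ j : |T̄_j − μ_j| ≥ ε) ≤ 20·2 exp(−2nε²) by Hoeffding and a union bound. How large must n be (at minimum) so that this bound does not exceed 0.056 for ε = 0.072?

634

Need 2·20·exp(−2nε²) ≤ 0.056, i.e. exp(−2nε²) ≤ 0.056/40.
So 2nε² ≥ ln(40/0.056) = 6.571283.
Hence n ≥ 6.571283/(2·0.072²) = 633.804.
The smallest integer n is 634.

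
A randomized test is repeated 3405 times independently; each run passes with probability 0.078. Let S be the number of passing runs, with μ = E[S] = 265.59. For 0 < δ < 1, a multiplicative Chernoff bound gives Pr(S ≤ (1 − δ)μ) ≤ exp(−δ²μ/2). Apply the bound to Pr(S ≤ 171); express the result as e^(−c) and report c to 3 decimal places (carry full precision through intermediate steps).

Write 171 = (1 − δ)μ, so δ = 1 − 171/265.59 = 0.3561505…
Then the exponent is δ²μ/2 = (μ − 171)²/(2μ) = 16.844136.

16.844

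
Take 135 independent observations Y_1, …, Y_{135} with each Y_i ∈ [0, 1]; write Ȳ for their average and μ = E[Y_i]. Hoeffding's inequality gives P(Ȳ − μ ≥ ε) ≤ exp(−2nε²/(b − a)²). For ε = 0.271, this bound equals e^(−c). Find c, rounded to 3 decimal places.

19.829

c = 2nε²/(b − a)² = 2·135·0.271² / 1² = 19.8291.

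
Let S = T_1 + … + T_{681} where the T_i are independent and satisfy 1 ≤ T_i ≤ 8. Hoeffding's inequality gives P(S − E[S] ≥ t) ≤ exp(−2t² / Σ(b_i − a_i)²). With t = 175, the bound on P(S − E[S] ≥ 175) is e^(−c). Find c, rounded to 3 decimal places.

1.836

Σ(b_i − a_i)² = 681·(7)² = 33369.
c = 2t²/33369 = 2·175²/33369 = 1.8355.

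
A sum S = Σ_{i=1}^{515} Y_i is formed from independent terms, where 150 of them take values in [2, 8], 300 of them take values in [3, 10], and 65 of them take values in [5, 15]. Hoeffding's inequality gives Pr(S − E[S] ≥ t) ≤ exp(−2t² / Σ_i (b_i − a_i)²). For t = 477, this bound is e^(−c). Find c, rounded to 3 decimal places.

17.107

Σ(b_i − a_i)² = 150·6² + 300·7² + 65·10² = 26600.
c = 2t² / 26600 = 2·477² / 26600 = 17.1074.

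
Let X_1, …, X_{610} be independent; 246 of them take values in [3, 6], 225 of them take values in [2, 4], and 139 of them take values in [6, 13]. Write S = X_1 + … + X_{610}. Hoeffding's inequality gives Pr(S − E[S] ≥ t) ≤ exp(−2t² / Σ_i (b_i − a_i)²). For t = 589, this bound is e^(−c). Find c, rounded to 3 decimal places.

69.909

Σ(b_i − a_i)² = 246·3² + 225·2² + 139·7² = 9925.
c = 2t² / 9925 = 2·589² / 9925 = 69.9085.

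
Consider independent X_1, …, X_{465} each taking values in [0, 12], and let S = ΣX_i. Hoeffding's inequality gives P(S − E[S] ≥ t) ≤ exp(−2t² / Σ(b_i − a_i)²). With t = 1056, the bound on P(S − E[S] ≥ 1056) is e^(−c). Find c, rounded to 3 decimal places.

Σ(b_i − a_i)² = 465·(12)² = 66960.
c = 2t²/66960 = 2·1056²/66960 = 33.3075.

33.308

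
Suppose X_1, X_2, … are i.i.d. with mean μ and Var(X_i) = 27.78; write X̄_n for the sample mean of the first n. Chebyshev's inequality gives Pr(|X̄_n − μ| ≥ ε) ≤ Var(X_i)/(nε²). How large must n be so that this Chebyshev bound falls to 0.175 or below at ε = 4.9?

7

Require 27.78/(n·4.9²) ≤ 0.175, i.e. n ≥ 27.78/(0.175·4.9²) = 6.612.
The smallest integer n is 7.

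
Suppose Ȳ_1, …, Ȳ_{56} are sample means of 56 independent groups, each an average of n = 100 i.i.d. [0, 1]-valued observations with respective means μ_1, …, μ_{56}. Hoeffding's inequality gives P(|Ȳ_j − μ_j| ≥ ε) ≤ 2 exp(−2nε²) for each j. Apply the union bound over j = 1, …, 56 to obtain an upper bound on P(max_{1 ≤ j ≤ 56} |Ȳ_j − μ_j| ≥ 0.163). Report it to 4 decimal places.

Per-experiment Hoeffding bound: 2·exp(−2·100·0.163²) = 2·exp(−5.31380) = 0.0098464.
Union bound over 56 events: 56·0.0098464 = 0.55140.

0.5514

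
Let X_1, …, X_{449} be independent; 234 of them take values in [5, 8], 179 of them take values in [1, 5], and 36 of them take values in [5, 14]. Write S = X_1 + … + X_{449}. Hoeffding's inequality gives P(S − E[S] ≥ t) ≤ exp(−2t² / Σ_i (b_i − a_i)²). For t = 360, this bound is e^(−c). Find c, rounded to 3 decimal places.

Σ(b_i − a_i)² = 234·3² + 179·4² + 36·9² = 7886.
c = 2t² / 7886 = 2·360² / 7886 = 32.8684.

32.868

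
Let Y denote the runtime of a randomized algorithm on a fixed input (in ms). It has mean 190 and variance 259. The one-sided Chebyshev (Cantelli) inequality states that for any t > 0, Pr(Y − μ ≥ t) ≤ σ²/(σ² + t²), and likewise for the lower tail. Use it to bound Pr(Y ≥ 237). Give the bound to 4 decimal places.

0.1049

Here σ² = 259 and t = 47, so σ² + t² = 2468.
Cantelli's bound: 259/2468 = 0.1049.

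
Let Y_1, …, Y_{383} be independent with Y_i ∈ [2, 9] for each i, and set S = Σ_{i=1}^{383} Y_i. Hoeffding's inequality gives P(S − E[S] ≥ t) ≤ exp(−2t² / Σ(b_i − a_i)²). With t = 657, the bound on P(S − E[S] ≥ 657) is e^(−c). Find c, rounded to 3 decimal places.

46.001

Σ(b_i − a_i)² = 383·(7)² = 18767.
c = 2t²/18767 = 2·657²/18767 = 46.0009.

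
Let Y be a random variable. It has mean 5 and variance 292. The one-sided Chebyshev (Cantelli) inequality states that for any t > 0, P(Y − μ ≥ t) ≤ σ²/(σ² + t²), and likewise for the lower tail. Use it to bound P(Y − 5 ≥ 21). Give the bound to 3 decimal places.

Here σ² = 292 and t = 21, so σ² + t² = 733.
Cantelli's bound: 292/733 = 0.3984.

0.398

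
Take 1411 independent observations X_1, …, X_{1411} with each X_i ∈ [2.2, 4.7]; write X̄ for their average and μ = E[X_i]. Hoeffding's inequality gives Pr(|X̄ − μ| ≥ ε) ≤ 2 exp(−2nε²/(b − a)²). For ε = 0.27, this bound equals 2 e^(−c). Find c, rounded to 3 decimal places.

32.916

c = 2nε²/(b − a)² = 2·1411·0.27² / 2.5² = 32.9158.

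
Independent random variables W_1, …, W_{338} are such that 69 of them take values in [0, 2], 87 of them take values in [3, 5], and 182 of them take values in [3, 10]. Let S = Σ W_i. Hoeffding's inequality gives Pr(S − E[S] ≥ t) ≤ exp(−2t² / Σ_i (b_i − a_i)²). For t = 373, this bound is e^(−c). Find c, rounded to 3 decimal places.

29.161

Σ(b_i − a_i)² = 69·2² + 87·2² + 182·7² = 9542.
c = 2t² / 9542 = 2·373² / 9542 = 29.1614.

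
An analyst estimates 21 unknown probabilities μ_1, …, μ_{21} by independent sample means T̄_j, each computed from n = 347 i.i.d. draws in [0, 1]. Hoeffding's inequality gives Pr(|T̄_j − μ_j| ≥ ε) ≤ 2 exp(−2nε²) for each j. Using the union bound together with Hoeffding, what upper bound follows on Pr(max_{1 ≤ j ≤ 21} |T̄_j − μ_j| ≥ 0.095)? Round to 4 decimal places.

0.0800

Per-experiment Hoeffding bound: 2·exp(−2·347·0.095²) = 2·exp(−6.26335) = 0.0038097.
Union bound over 21 events: 21·0.0038097 = 0.08000.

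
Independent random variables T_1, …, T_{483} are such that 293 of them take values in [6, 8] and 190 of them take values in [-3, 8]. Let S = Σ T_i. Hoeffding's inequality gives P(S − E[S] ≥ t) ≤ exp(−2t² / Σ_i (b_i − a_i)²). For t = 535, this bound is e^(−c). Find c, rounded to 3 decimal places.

Σ(b_i − a_i)² = 293·2² + 190·11² = 24162.
c = 2t² / 24162 = 2·535² / 24162 = 23.6922.

23.692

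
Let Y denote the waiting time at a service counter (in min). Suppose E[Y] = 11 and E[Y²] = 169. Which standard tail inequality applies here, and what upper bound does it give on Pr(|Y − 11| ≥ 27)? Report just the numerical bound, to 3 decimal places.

The first two moments determine the variance, so Chebyshev's inequality is the sharpest standard bound available.
Var(Y) = E[Y²] − (E[Y])² = 169 − 121 = 48.
Chebyshev's inequality: Pr(|Y − μ| ≥ t) ≤ Var(Y)/t² = 48/729 = 0.0658.

0.066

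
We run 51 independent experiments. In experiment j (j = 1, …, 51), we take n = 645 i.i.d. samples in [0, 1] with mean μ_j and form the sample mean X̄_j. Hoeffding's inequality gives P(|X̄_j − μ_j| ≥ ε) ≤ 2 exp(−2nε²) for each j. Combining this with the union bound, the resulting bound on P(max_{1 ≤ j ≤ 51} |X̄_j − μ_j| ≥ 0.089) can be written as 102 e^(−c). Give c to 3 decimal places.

Union bound over the 51 events: P(max_{1 ≤ j ≤ 51} |X̄_j − μ_j| ≥ 0.089) ≤ 51·2·exp(−2nε²) = 102 exp(−2·645·0.089²).
So c = 2·645·0.089² = 10.2181.

10.218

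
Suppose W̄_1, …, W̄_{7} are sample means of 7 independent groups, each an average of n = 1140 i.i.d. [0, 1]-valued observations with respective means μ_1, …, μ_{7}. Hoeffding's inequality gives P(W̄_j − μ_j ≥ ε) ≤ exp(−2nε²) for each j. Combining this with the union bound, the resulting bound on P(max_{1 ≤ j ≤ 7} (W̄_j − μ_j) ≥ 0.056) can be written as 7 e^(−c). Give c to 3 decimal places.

Union bound over the 7 events: P(max_{1 ≤ j ≤ 7} (W̄_j − μ_j) ≥ 0.056) ≤ 7·exp(−2nε²) = 7 exp(−2·1140·0.056²).
So c = 2·1140·0.056² = 7.1501.

7.150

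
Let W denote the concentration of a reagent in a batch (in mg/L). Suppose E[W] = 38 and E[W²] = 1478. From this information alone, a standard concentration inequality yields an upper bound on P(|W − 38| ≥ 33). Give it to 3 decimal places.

The first two moments determine the variance, so Chebyshev's inequality is the sharpest standard bound available.
Var(W) = E[W²] − (E[W])² = 1478 − 1444 = 34.
Chebyshev's inequality: P(|W − μ| ≥ t) ≤ Var(W)/t² = 34/1089 = 0.0312.

0.031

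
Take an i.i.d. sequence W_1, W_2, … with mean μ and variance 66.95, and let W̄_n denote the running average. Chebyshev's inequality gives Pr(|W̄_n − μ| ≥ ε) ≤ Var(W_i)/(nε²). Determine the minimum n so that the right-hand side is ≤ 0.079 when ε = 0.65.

Require 66.95/(n·0.65²) ≤ 0.079, i.e. n ≥ 66.95/(0.079·0.65²) = 2005.842.
The smallest integer n is 2006.

2006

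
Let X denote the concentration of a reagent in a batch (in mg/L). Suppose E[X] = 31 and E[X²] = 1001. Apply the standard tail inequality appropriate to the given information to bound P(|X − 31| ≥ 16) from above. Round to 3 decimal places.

The first two moments determine the variance, so Chebyshev's inequality is the sharpest standard bound available.
Var(X) = E[X²] − (E[X])² = 1001 − 961 = 40.
Chebyshev's inequality: P(|X − μ| ≥ t) ≤ Var(X)/t² = 40/256 = 0.1562.

0.156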